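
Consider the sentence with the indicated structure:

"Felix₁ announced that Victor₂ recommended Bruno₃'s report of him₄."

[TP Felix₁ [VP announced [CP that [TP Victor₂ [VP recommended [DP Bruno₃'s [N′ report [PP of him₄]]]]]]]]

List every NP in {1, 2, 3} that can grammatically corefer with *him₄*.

{1, 2}

*him* is a pronoun, so Principle B applies: it must be free in its binding domain.
Binding domain of *him₄*: the possessed DP, whose subject is Bruno₃.
*Felix₁* c-commands the pronoun but from outside its binding domain, and is not c-commanded by it → coindexation permitted.
*Victor₂* c-commands the pronoun but from outside its binding domain, and is not c-commanded by it → coindexation permitted.
*Bruno₃* c-commands the pronoun within its binding domain → coindexation would violate Principle B.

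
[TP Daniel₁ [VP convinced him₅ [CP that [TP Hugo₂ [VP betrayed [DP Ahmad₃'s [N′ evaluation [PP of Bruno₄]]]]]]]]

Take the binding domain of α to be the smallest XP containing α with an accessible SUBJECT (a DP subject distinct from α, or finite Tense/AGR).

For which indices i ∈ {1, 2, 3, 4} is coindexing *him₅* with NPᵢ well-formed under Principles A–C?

*him* is a pronoun, so Principle B applies: it must be free in its binding domain.
Binding domain of *him₅*: the matrix TP, whose subject is Daniel₁.
*Daniel₁* c-commands the pronoun within its binding domain → coindexation would violate Principle B.
*Hugo₂*: the pronoun c-commands this R-expression → coindexation would violate Principle C on *Hugo₂*.
*Ahmad₃*: the pronoun c-commands this R-expression → coindexation would violate Principle C on *Ahmad₃*.
*Bruno₄*: the pronoun c-commands this R-expression → coindexation would violate Principle C on *Bruno₄*.

none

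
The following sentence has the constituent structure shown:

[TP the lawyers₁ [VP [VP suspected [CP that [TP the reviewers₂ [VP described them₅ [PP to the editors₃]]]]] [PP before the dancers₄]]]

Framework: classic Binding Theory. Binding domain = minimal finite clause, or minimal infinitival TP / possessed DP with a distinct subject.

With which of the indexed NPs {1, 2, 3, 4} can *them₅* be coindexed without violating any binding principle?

*them* is a pronoun, so Principle B applies: it must be free in its binding domain.
Binding domain of *them₅*: the embedded TP, whose subject is the reviewers₂.
*the lawyers₁* c-commands the pronoun but from outside its binding domain, and is not c-commanded by it → coindexation permitted.
*the reviewers₂* c-commands the pronoun within its binding domain → coindexation would violate Principle B.
*the editors₃*: the pronoun c-commands this R-expression → coindexation would violate Principle C on *the editors₃*.
*the dancers₄* and the pronoun do not c-command one another → neither Principle B nor Principle C is at stake; coindexation permitted.

{1, 4}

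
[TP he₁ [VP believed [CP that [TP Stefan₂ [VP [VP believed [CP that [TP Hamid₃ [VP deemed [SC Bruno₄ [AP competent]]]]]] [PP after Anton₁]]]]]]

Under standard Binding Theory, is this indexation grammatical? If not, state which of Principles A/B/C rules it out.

The two coindexed NPs are *he₁* and *Anton₁*.
*Anton₁* is an R-expression. Principle C requires it to be free everywhere.
*he₁* c-commands it and carries the same index.
The R-expression is bound → Principle C violation.

Principle C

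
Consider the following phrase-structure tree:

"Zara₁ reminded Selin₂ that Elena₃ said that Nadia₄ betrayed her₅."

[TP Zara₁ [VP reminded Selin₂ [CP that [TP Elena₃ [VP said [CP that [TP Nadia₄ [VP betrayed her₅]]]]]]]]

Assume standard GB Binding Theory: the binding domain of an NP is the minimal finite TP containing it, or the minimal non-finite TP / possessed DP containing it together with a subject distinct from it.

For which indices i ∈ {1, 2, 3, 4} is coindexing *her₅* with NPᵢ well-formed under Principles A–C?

*her* is a pronoun, so Principle B applies: it must be free in its binding domain.
Binding domain of *her₅*: the embedded TP, whose subject is Nadia₄.
*Zara₁* c-commands the pronoun but from outside its binding domain, and is not c-commanded by it → coindexation permitted.
*Selin₂* c-commands the pronoun but from outside its binding domain, and is not c-commanded by it → coindexation permitted.
*Elena₃* c-commands the pronoun but from outside its binding domain, and is not c-commanded by it → coindexation permitted.
*Nadia₄* c-commands the pronoun within its binding domain → coindexation would violate Principle B.

{1, 2, 3}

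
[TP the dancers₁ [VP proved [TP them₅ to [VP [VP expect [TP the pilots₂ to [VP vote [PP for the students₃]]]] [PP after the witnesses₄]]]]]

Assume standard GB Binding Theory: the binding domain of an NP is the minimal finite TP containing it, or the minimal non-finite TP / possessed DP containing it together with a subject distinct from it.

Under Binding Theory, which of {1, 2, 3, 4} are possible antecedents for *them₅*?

none

*them* is a pronoun, so Principle B applies: it must be free in its binding domain.
Binding domain of *them₅*: the matrix TP, whose subject is the dancers₁.
*the dancers₁* c-commands the pronoun within its binding domain → coindexation would violate Principle B.
*the pilots₂*: the pronoun c-commands this R-expression → coindexation would violate Principle C on *the pilots₂*.
*the students₃*: the pronoun c-commands this R-expression → coindexation would violate Principle C on *the students₃*.
*the witnesses₄*: the pronoun c-commands this R-expression → coindexation would violate Principle C on *the witnesses₄*.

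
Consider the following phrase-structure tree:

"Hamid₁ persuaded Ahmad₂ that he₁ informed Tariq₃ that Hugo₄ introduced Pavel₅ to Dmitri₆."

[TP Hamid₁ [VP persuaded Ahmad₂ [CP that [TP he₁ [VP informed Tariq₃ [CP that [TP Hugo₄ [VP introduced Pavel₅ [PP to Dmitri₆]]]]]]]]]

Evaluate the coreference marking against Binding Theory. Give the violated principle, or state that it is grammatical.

grammatical

The two coindexed NPs are *Hamid₁* and *he₁*.
*he₁* is a pronoun; nothing c-commands it within its binding domain (the embedded TP.), so Principle B holds trivially.
*Hamid₁* is an R-expression; *he₁* does not c-command it, and no other NP shares its index, so Principle C is satisfied.
All principles are respected.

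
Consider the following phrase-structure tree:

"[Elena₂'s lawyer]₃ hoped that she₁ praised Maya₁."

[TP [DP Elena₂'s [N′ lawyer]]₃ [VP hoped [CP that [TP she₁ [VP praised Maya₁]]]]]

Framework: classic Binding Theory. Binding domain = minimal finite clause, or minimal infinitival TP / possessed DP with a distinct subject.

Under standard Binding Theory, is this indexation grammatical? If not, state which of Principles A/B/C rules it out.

The two coindexed NPs are *she₁* and *Maya₁*.
*Maya₁* is an R-expression. Principle C requires it to be free everywhere.
*she₁* c-commands it and carries the same index.
The R-expression is bound → Principle C violation.

Principle C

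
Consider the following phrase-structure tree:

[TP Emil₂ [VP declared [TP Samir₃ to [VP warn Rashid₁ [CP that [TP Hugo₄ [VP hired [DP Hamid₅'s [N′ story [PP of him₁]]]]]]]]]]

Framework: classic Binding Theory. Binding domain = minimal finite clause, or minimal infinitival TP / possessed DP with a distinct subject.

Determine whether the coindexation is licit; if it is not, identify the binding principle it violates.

The two coindexed NPs are *Rashid₁* and *him₁*.
*him₁* is a pronoun; its binding domain is the possessed DP, whose subject is Hamid₅. Within that domain it is c-commanded only by *Hamid₅*, which carries a different index — the pronoun is free locally, so Principle B holds.
*Rashid₁* is an R-expression; *him₁* does not c-command it, and no other NP shares its index, so Principle C is satisfied.
All principles are respected.

grammatical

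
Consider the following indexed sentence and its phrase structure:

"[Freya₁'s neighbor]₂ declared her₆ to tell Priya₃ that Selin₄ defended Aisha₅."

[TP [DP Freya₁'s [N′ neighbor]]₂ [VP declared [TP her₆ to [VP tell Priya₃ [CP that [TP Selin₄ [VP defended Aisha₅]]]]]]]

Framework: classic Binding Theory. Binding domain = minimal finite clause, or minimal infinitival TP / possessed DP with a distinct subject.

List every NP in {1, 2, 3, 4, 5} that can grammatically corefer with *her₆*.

*her* is a pronoun, so Principle B applies: it must be free in its binding domain.
Binding domain of *her₆*: the matrix TP, whose subject is [Freya₁'s neighbor]₂.
*Freya₁* and the pronoun do not c-command one another → neither Principle B nor Principle C is at stake; coindexation permitted.
*[Freya₁'s neighbor]₂* c-commands the pronoun within its binding domain → coindexation would violate Principle B.
*Priya₃*: the pronoun c-commands this R-expression → coindexation would violate Principle C on *Priya₃*.
*Selin₄*: the pronoun c-commands this R-expression → coindexation would violate Principle C on *Selin₄*.
*Aisha₅*: the pronoun c-commands this R-expression → coindexation would violate Principle C on *Aisha₅*.

{1}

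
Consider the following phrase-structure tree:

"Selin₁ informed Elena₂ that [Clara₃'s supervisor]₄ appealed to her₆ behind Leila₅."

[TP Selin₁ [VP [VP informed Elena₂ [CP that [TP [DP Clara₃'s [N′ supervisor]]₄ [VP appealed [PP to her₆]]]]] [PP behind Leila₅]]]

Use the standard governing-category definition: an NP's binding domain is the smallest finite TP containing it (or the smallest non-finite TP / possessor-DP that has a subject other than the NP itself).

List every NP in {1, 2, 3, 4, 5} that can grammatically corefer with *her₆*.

*her* is a pronoun, so Principle B applies: it must be free in its binding domain.
Binding domain of *her₆*: the embedded TP, whose subject is [Clara₃'s supervisor]₄.
*Selin₁* c-commands the pronoun but from outside its binding domain, and is not c-commanded by it → coindexation permitted.
*Elena₂* c-commands the pronoun but from outside its binding domain, and is not c-commanded by it → coindexation permitted.
*Clara₃* and the pronoun do not c-command one another → neither Principle B nor Principle C is at stake; coindexation permitted.
*[Clara₃'s supervisor]₄* c-commands the pronoun within its binding domain → coindexation would violate Principle B.
*Leila₅* and the pronoun do not c-command one another → neither Principle B nor Principle C is at stake; coindexation permitted.

{1, 2, 3, 5}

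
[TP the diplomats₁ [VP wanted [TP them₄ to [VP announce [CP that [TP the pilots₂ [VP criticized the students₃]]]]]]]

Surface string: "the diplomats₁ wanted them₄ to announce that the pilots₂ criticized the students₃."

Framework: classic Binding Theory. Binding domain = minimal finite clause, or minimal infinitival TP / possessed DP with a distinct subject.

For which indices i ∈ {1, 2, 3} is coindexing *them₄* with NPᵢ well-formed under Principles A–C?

*them* is a pronoun, so Principle B applies: it must be free in its binding domain.
Binding domain of *them₄*: the matrix TP, whose subject is the diplomats₁.
*the diplomats₁* c-commands the pronoun within its binding domain → coindexation would violate Principle B.
*the pilots₂*: the pronoun c-commands this R-expression → coindexation would violate Principle C on *the pilots₂*.
*the students₃*: the pronoun c-commands this R-expression → coindexation would violate Principle C on *the students₃*.

none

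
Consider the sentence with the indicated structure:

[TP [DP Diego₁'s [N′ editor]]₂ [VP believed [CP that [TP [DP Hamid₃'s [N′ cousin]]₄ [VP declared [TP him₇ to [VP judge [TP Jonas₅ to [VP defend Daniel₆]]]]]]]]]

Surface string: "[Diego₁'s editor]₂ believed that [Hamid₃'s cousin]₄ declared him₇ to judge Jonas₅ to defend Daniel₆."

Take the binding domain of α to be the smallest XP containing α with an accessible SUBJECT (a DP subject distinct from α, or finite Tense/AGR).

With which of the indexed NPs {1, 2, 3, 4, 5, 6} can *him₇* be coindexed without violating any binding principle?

*him* is a pronoun, so Principle B applies: it must be free in its binding domain.
Binding domain of *him₇*: the embedded TP, whose subject is [Hamid₃'s cousin]₄.
*Diego₁* and the pronoun do not c-command one another → neither Principle B nor Principle C is at stake; coindexation permitted.
*[Diego₁'s editor]₂* c-commands the pronoun but from outside its binding domain, and is not c-commanded by it → coindexation permitted.
*Hamid₃* and the pronoun do not c-command one another → neither Principle B nor Principle C is at stake; coindexation permitted.
*[Hamid₃'s cousin]₄* c-commands the pronoun within its binding domain → coindexation would violate Principle B.
*Jonas₅*: the pronoun c-commands this R-expression → coindexation would violate Principle C on *Jonas₅*.
*Daniel₆*: the pronoun c-commands this R-expression → coindexation would violate Principle C on *Daniel₆*.

{1, 2, 3}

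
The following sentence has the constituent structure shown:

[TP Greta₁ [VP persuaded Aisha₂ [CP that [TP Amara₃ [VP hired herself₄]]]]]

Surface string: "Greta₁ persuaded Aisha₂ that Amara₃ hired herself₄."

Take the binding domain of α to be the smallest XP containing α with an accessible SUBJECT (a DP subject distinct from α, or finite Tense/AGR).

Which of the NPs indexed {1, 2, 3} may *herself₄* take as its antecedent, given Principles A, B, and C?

*herself* is an anaphor, so Principle A applies: it must be bound in its binding domain.
Binding domain of *herself₄*: the embedded TP, whose subject is Amara₃.
*Greta₁* c-commands the anaphor but is outside its binding domain → cannot satisfy Principle A.
*Aisha₂* c-commands the anaphor but is outside its binding domain → cannot satisfy Principle A.
*Amara₃* c-commands the anaphor within its binding domain → licit binder.

{3}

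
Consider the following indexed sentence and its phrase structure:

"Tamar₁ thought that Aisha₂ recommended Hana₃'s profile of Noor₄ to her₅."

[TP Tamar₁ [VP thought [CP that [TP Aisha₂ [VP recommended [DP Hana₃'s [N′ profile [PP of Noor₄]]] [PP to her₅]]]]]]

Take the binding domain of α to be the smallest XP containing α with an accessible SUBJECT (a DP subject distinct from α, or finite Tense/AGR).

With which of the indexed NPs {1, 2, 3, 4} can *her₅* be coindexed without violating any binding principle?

*her* is a pronoun, so Principle B applies: it must be free in its binding domain.
Binding domain of *her₅*: the embedded TP, whose subject is Aisha₂.
*Tamar₁* c-commands the pronoun but from outside its binding domain, and is not c-commanded by it → coindexation permitted.
*Aisha₂* c-commands the pronoun within its binding domain → coindexation would violate Principle B.
*Hana₃* and the pronoun do not c-command one another → neither Principle B nor Principle C is at stake; coindexation permitted.
*Noor₄* and the pronoun do not c-command one another → neither Principle B nor Principle C is at stake; coindexation permitted.

{1, 3, 4}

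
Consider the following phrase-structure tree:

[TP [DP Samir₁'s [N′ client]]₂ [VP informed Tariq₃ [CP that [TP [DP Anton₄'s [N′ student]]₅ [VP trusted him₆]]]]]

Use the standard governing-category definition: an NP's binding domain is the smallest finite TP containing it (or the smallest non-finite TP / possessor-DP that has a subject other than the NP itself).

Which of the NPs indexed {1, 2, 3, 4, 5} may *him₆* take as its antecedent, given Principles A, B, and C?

*him* is a pronoun, so Principle B applies: it must be free in its binding domain.
Binding domain of *him₆*: the embedded TP, whose subject is [Anton₄'s student]₅.
*Samir₁* and the pronoun do not c-command one another → neither Principle B nor Principle C is at stake; coindexation permitted.
*[Samir₁'s client]₂* c-commands the pronoun but from outside its binding domain, and is not c-commanded by it → coindexation permitted.
*Tariq₃* c-commands the pronoun but from outside its binding domain, and is not c-commanded by it → coindexation permitted.
*Anton₄* and the pronoun do not c-command one another → neither Principle B nor Principle C is at stake; coindexation permitted.
*[Anton₄'s student]₅* c-commands the pronoun within its binding domain → coindexation would violate Principle B.

{1, 2, 3, 4}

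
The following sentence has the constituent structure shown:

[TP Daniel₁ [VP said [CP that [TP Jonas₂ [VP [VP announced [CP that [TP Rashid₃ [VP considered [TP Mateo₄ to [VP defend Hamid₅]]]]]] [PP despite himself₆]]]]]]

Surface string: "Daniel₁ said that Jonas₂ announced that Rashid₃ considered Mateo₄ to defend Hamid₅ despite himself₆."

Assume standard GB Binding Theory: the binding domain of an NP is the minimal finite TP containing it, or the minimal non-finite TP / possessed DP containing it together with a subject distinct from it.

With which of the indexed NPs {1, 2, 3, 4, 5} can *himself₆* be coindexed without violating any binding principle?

*himself* is an anaphor, so Principle A applies: it must be bound in its binding domain.
Binding domain of *himself₆*: the embedded TP, whose subject is Jonas₂.
*Daniel₁* c-commands the anaphor but is outside its binding domain → cannot satisfy Principle A.
*Jonas₂* c-commands the anaphor within its binding domain → licit binder.
*Rashid₃* does not c-command the anaphor → cannot bind it.
*Mateo₄* does not c-command the anaphor → cannot bind it.
*Hamid₅* does not c-command the anaphor → cannot bind it.

{2}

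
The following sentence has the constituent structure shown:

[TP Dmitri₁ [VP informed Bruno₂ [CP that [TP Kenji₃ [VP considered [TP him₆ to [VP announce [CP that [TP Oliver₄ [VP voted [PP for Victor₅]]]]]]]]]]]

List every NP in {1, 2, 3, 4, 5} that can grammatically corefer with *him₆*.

{1, 2}

*him* is a pronoun, so Principle B applies: it must be free in its binding domain.
Binding domain of *him₆*: the embedded TP, whose subject is Kenji₃.
*Dmitri₁* c-commands the pronoun but from outside its binding domain, and is not c-commanded by it → coindexation permitted.
*Bruno₂* c-commands the pronoun but from outside its binding domain, and is not c-commanded by it → coindexation permitted.
*Kenji₃* c-commands the pronoun within its binding domain → coindexation would violate Principle B.
*Oliver₄*: the pronoun c-commands this R-expression → coindexation would violate Principle C on *Oliver₄*.
*Victor₅*: the pronoun c-commands this R-expression → coindexation would violate Principle C on *Victor₅*.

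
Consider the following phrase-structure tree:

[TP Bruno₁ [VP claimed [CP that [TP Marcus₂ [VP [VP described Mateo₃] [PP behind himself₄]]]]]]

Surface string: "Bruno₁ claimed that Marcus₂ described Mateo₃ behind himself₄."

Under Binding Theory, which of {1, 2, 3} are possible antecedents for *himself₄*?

{2}

*himself* is an anaphor, so Principle A applies: it must be bound in its binding domain.
Binding domain of *himself₄*: the embedded TP, whose subject is Marcus₂.
*Bruno₁* c-commands the anaphor but is outside its binding domain → cannot satisfy Principle A.
*Marcus₂* c-commands the anaphor within its binding domain → licit binder.
*Mateo₃* does not c-command the anaphor → cannot bind it.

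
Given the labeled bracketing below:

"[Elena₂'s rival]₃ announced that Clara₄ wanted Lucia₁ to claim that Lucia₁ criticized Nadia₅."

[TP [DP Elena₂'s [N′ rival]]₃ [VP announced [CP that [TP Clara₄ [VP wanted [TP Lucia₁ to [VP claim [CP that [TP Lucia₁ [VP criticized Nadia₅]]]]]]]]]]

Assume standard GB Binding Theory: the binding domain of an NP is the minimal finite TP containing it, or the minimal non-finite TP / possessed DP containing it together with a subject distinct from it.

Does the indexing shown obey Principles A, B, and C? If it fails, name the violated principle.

The two coindexed NPs are *Lucia₁* (the lower occurrence) and *Lucia₁* (the higher occurrence).
*Lucia₁* (the lower occurrence) is an R-expression. Principle C requires it to be free everywhere.
*Lucia₁* (the higher occurrence) c-commands it and carries the same index.
The R-expression is bound → Principle C violation.

Principle C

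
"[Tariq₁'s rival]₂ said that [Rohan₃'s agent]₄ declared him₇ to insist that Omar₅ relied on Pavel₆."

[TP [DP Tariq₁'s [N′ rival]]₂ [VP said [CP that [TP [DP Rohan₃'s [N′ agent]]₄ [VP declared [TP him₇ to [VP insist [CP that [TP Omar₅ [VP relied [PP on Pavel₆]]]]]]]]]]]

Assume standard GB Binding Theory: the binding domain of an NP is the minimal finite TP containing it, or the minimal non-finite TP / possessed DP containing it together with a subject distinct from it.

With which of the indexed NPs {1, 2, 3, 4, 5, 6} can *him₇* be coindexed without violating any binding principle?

{1, 2, 3}

*him* is a pronoun, so Principle B applies: it must be free in its binding domain.
Binding domain of *him₇*: the embedded TP, whose subject is [Rohan₃'s agent]₄.
*Tariq₁* and the pronoun do not c-command one another → neither Principle B nor Principle C is at stake; coindexation permitted.
*[Tariq₁'s rival]₂* c-commands the pronoun but from outside its binding domain, and is not c-commanded by it → coindexation permitted.
*Rohan₃* and the pronoun do not c-command one another → neither Principle B nor Principle C is at stake; coindexation permitted.
*[Rohan₃'s agent]₄* c-commands the pronoun within its binding domain → coindexation would violate Principle B.
*Omar₅*: the pronoun c-commands this R-expression → coindexation would violate Principle C on *Omar₅*.
*Pavel₆*: the pronoun c-commands this R-expression → coindexation would violate Principle C on *Pavel₆*.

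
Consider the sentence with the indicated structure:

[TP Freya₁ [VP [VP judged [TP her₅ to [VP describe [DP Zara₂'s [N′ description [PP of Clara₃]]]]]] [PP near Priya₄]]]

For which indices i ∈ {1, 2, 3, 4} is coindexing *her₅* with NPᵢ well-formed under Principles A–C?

{4}

*her* is a pronoun, so Principle B applies: it must be free in its binding domain.
Binding domain of *her₅*: the matrix TP, whose subject is Freya₁.
*Freya₁* c-commands the pronoun within its binding domain → coindexation would violate Principle B.
*Zara₂*: the pronoun c-commands this R-expression → coindexation would violate Principle C on *Zara₂*.
*Clara₃*: the pronoun c-commands this R-expression → coindexation would violate Principle C on *Clara₃*.
*Priya₄* and the pronoun do not c-command one another → neither Principle B nor Principle C is at stake; coindexation permitted.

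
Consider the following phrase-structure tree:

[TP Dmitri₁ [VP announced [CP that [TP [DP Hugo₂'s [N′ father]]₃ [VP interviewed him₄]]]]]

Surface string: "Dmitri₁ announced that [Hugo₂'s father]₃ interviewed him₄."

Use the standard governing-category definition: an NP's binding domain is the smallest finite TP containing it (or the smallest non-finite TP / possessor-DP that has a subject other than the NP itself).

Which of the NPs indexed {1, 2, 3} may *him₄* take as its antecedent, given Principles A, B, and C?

{1, 2}

*him* is a pronoun, so Principle B applies: it must be free in its binding domain.
Binding domain of *him₄*: the embedded TP, whose subject is [Hugo₂'s father]₃.
*Dmitri₁* c-commands the pronoun but from outside its binding domain, and is not c-commanded by it → coindexation permitted.
*Hugo₂* and the pronoun do not c-command one another → neither Principle B nor Principle C is at stake; coindexation permitted.
*[Hugo₂'s father]₃* c-commands the pronoun within its binding domain → coindexation would violate Principle B.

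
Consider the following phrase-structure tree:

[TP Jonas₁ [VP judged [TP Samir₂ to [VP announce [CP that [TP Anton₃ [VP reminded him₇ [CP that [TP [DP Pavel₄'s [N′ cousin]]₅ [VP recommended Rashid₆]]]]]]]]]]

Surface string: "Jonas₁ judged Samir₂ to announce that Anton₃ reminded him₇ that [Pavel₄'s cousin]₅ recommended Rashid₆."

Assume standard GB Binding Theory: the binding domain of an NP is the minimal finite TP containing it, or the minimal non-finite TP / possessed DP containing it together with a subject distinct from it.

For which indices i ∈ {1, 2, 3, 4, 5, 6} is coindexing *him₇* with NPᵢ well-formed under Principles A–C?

{1, 2}

*him* is a pronoun, so Principle B applies: it must be free in its binding domain.
Binding domain of *him₇*: the embedded TP, whose subject is Anton₃.
*Jonas₁* c-commands the pronoun but from outside its binding domain, and is not c-commanded by it → coindexation permitted.
*Samir₂* c-commands the pronoun but from outside its binding domain, and is not c-commanded by it → coindexation permitted.
*Anton₃* c-commands the pronoun within its binding domain → coindexation would violate Principle B.
*Pavel₄*: the pronoun c-commands this R-expression → coindexation would violate Principle C on *Pavel₄*.
*[Pavel₄'s cousin]₅*: the pronoun c-commands this R-expression → coindexation would violate Principle C on *[Pavel₄'s cousin]₅*.
*Rashid₆*: the pronoun c-commands this R-expression → coindexation would violate Principle C on *Rashid₆*.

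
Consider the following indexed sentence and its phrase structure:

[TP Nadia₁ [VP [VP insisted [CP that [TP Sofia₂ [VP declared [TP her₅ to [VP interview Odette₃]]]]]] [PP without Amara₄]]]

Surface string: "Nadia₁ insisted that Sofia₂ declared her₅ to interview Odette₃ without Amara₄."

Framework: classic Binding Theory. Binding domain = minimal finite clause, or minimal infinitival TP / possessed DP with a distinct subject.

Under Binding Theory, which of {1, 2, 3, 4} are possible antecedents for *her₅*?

*her* is a pronoun, so Principle B applies: it must be free in its binding domain.
Binding domain of *her₅*: the embedded TP, whose subject is Sofia₂.
*Nadia₁* c-commands the pronoun but from outside its binding domain, and is not c-commanded by it → coindexation permitted.
*Sofia₂* c-commands the pronoun within its binding domain → coindexation would violate Principle B.
*Odette₃*: the pronoun c-commands this R-expression → coindexation would violate Principle C on *Odette₃*.
*Amara₄* and the pronoun do not c-command one another → neither Principle B nor Principle C is at stake; coindexation permitted.

{1, 4}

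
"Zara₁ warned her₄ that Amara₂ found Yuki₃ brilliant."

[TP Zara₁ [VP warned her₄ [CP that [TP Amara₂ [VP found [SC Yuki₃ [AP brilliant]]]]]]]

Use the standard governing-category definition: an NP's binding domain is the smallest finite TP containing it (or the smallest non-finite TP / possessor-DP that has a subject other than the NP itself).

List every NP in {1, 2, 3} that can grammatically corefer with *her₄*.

none

*her* is a pronoun, so Principle B applies: it must be free in its binding domain.
Binding domain of *her₄*: the matrix TP, whose subject is Zara₁.
*Zara₁* c-commands the pronoun within its binding domain → coindexation would violate Principle B.
*Amara₂*: the pronoun c-commands this R-expression → coindexation would violate Principle C on *Amara₂*.
*Yuki₃*: the pronoun c-commands this R-expression → coindexation would violate Principle C on *Yuki₃*.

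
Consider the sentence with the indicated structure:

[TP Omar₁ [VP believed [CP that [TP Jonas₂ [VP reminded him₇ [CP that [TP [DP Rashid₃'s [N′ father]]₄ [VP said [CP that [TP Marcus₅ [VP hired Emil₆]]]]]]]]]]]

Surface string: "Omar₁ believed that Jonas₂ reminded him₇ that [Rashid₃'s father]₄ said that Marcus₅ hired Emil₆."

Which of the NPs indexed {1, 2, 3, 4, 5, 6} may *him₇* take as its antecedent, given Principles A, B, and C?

{1}

*him* is a pronoun, so Principle B applies: it must be free in its binding domain.
Binding domain of *him₇*: the embedded TP, whose subject is Jonas₂.
*Omar₁* c-commands the pronoun but from outside its binding domain, and is not c-commanded by it → coindexation permitted.
*Jonas₂* c-commands the pronoun within its binding domain → coindexation would violate Principle B.
*Rashid₃*: the pronoun c-commands this R-expression → coindexation would violate Principle C on *Rashid₃*.
*[Rashid₃'s father]₄*: the pronoun c-commands this R-expression → coindexation would violate Principle C on *[Rashid₃'s father]₄*.
*Marcus₅*: the pronoun c-commands this R-expression → coindexation would violate Principle C on *Marcus₅*.
*Emil₆*: the pronoun c-commands this R-expression → coindexation would violate Principle C on *Emil₆*.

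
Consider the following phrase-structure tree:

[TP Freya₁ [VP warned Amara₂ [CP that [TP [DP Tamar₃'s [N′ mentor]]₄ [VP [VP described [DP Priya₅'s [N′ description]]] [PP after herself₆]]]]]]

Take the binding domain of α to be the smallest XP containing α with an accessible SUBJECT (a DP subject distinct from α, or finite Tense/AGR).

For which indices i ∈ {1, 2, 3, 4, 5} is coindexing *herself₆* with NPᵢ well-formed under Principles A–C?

*herself* is an anaphor, so Principle A applies: it must be bound in its binding domain.
Binding domain of *herself₆*: the embedded TP, whose subject is [Tamar₃'s mentor]₄.
*Freya₁* c-commands the anaphor but is outside its binding domain → cannot satisfy Principle A.
*Amara₂* c-commands the anaphor but is outside its binding domain → cannot satisfy Principle A.
*Tamar₃* does not c-command the anaphor → cannot bind it.
*[Tamar₃'s mentor]₄* c-commands the anaphor within its binding domain → licit binder.
*Priya₅* does not c-command the anaphor → cannot bind it.

{4}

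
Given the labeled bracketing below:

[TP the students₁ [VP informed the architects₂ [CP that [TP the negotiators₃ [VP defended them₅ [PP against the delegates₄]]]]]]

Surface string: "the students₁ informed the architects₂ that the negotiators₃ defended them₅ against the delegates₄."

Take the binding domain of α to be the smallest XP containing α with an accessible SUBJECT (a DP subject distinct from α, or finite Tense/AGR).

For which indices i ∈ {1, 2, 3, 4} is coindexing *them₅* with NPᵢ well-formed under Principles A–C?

{1, 2}

*them* is a pronoun, so Principle B applies: it must be free in its binding domain.
Binding domain of *them₅*: the embedded TP, whose subject is the negotiators₃.
*the students₁* c-commands the pronoun but from outside its binding domain, and is not c-commanded by it → coindexation permitted.
*the architects₂* c-commands the pronoun but from outside its binding domain, and is not c-commanded by it → coindexation permitted.
*the negotiators₃* c-commands the pronoun within its binding domain → coindexation would violate Principle B.
*the delegates₄*: the pronoun c-commands this R-expression → coindexation would violate Principle C on *the delegates₄*.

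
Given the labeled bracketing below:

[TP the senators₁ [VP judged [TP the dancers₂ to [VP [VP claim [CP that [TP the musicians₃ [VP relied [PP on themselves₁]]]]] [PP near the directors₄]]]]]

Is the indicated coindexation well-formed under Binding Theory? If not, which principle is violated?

Principle A

The two coindexed NPs are *the senators₁* and *themselves₁*.
*themselves₁* is an anaphor. Principle A requires it to be bound within its binding domain — the embedded TP, whose subject is the musicians₃.
Within that domain it is c-commanded by *the musicians₃*, which does not share its index.
*the senators₁* does c-command the anaphor, but from outside its binding domain.
The anaphor is unbound in its domain → Principle A violation.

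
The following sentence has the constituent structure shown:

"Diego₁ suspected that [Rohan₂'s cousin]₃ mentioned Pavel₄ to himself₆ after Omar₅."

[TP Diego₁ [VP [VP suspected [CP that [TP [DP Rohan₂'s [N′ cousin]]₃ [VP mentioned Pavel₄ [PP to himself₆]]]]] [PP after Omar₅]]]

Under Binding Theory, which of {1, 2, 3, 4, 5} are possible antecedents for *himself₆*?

*himself* is an anaphor, so Principle A applies: it must be bound in its binding domain.
Binding domain of *himself₆*: the embedded TP, whose subject is [Rohan₂'s cousin]₃.
*Diego₁* c-commands the anaphor but is outside its binding domain → cannot satisfy Principle A.
*Rohan₂* does not c-command the anaphor → cannot bind it.
*[Rohan₂'s cousin]₃* c-commands the anaphor within its binding domain → licit binder.
*Pavel₄* c-commands the anaphor within its binding domain → licit binder.
*Omar₅* does not c-command the anaphor → cannot bind it.

{3, 4}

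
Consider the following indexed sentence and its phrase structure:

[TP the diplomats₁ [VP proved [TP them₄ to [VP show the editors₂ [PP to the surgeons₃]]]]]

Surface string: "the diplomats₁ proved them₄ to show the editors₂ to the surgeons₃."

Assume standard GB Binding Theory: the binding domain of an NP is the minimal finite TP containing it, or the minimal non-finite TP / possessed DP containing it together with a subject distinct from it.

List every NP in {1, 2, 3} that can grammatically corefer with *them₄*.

*them* is a pronoun, so Principle B applies: it must be free in its binding domain.
Binding domain of *them₄*: the matrix TP, whose subject is the diplomats₁.
*the diplomats₁* c-commands the pronoun within its binding domain → coindexation would violate Principle B.
*the editors₂*: the pronoun c-commands this R-expression → coindexation would violate Principle C on *the editors₂*.
*the surgeons₃*: the pronoun c-commands this R-expression → coindexation would violate Principle C on *the surgeons₃*.

none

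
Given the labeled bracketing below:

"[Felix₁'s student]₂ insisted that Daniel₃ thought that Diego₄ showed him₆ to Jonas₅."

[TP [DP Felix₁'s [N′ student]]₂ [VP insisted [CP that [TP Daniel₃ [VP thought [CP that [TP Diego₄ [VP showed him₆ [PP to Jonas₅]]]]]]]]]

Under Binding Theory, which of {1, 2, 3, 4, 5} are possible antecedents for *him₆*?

{1, 2, 3}

*him* is a pronoun, so Principle B applies: it must be free in its binding domain.
Binding domain of *him₆*: the embedded TP, whose subject is Diego₄.
*Felix₁* and the pronoun do not c-command one another → neither Principle B nor Principle C is at stake; coindexation permitted.
*[Felix₁'s student]₂* c-commands the pronoun but from outside its binding domain, and is not c-commanded by it → coindexation permitted.
*Daniel₃* c-commands the pronoun but from outside its binding domain, and is not c-commanded by it → coindexation permitted.
*Diego₄* c-commands the pronoun within its binding domain → coindexation would violate Principle B.
*Jonas₅*: the pronoun c-commands this R-expression → coindexation would violate Principle C on *Jonas₅*.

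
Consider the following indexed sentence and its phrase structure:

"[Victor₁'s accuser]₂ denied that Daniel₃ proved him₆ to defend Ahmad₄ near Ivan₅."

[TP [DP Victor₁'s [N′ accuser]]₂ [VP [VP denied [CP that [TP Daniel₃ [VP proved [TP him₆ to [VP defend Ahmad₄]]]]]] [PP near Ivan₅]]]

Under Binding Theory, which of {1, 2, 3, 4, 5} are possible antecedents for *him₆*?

*him* is a pronoun, so Principle B applies: it must be free in its binding domain.
Binding domain of *him₆*: the embedded TP, whose subject is Daniel₃.
*Victor₁* and the pronoun do not c-command one another → neither Principle B nor Principle C is at stake; coindexation permitted.
*[Victor₁'s accuser]₂* c-commands the pronoun but from outside its binding domain, and is not c-commanded by it → coindexation permitted.
*Daniel₃* c-commands the pronoun within its binding domain → coindexation would violate Principle B.
*Ahmad₄*: the pronoun c-commands this R-expression → coindexation would violate Principle C on *Ahmad₄*.
*Ivan₅* and the pronoun do not c-command one another → neither Principle B nor Principle C is at stake; coindexation permitted.

{1, 2, 5}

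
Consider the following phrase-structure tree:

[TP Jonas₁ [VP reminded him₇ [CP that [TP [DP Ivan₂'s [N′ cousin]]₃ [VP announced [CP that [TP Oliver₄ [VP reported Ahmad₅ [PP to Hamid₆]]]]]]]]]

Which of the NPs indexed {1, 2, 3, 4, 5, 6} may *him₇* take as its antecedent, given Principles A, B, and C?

*him* is a pronoun, so Principle B applies: it must be free in its binding domain.
Binding domain of *him₇*: the matrix TP, whose subject is Jonas₁.
*Jonas₁* c-commands the pronoun within its binding domain → coindexation would violate Principle B.
*Ivan₂*: the pronoun c-commands this R-expression → coindexation would violate Principle C on *Ivan₂*.
*[Ivan₂'s cousin]₃*: the pronoun c-commands this R-expression → coindexation would violate Principle C on *[Ivan₂'s cousin]₃*.
*Oliver₄*: the pronoun c-commands this R-expression → coindexation would violate Principle C on *Oliver₄*.
*Ahmad₅*: the pronoun c-commands this R-expression → coindexation would violate Principle C on *Ahmad₅*.
*Hamid₆*: the pronoun c-commands this R-expression → coindexation would violate Principle C on *Hamid₆*.

none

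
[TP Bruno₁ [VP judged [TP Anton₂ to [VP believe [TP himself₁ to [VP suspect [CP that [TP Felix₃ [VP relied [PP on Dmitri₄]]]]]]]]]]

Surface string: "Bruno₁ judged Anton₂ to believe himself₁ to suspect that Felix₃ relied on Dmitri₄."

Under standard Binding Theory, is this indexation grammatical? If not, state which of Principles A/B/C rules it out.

The two coindexed NPs are *Bruno₁* and *himself₁*.
*himself₁* is an anaphor. Principle A requires it to be bound within its binding domain — the embedded TP, whose subject is Anton₂.
Within that domain it is c-commanded by *Anton₂*, which does not share its index.
*Bruno₁* does c-command the anaphor, but from outside its binding domain.
The anaphor is unbound in its domain → Principle A violation.

Principle A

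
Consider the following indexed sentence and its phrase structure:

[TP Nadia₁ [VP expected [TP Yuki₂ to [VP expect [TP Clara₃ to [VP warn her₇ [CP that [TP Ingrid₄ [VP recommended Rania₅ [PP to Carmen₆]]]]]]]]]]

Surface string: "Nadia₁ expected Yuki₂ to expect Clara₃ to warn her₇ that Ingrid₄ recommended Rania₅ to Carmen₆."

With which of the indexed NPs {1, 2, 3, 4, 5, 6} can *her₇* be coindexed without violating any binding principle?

*her* is a pronoun, so Principle B applies: it must be free in its binding domain.
Binding domain of *her₇*: the embedded TP, whose subject is Clara₃.
*Nadia₁* c-commands the pronoun but from outside its binding domain, and is not c-commanded by it → coindexation permitted.
*Yuki₂* c-commands the pronoun but from outside its binding domain, and is not c-commanded by it → coindexation permitted.
*Clara₃* c-commands the pronoun within its binding domain → coindexation would violate Principle B.
*Ingrid₄*: the pronoun c-commands this R-expression → coindexation would violate Principle C on *Ingrid₄*.
*Rania₅*: the pronoun c-commands this R-expression → coindexation would violate Principle C on *Rania₅*.
*Carmen₆*: the pronoun c-commands this R-expression → coindexation would violate Principle C on *Carmen₆*.

{1, 2}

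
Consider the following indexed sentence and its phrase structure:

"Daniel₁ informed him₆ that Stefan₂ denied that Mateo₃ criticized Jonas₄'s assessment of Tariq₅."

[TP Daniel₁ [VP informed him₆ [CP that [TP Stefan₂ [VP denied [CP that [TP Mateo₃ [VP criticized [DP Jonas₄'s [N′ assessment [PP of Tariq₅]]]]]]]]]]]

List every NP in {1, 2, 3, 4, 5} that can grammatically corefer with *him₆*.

none

*him* is a pronoun, so Principle B applies: it must be free in its binding domain.
Binding domain of *him₆*: the matrix TP, whose subject is Daniel₁.
*Daniel₁* c-commands the pronoun within its binding domain → coindexation would violate Principle B.
*Stefan₂*: the pronoun c-commands this R-expression → coindexation would violate Principle C on *Stefan₂*.
*Mateo₃*: the pronoun c-commands this R-expression → coindexation would violate Principle C on *Mateo₃*.
*Jonas₄*: the pronoun c-commands this R-expression → coindexation would violate Principle C on *Jonas₄*.
*Tariq₅*: the pronoun c-commands this R-expression → coindexation would violate Principle C on *Tariq₅*.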